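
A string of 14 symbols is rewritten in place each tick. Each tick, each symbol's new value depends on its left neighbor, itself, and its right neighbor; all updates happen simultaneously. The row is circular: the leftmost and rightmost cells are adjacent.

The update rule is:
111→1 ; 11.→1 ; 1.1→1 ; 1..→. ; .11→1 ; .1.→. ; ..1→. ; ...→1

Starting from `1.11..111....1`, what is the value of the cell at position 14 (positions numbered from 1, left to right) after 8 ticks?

1

tick 1: 1111..111.11.1
tick 2: 1111..11111111
tick 3: 1111..11111111  (fixed point — unchanged through tick 8)
position 14 holds 1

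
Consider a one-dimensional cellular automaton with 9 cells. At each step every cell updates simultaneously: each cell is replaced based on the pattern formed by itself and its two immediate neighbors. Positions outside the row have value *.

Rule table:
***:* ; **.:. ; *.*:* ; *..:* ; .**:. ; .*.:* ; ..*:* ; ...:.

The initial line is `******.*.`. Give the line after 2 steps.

step 1: *****.***
step 2: ****.*.**

****.*.**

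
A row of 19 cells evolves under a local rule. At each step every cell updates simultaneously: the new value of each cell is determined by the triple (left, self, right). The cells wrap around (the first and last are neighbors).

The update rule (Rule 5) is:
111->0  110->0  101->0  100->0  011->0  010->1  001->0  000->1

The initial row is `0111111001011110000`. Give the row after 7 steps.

0000000001000000111
0111111101011110000
0000000001000000111  (repeats step 1; period 2)
step 7: 0000000001000000111

0000000001000000111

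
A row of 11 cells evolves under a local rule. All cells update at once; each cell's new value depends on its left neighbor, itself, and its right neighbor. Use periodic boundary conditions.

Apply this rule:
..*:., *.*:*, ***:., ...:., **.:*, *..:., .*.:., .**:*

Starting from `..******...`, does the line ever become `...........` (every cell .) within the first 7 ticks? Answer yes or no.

yes

..*....*...
...........
all cells are . at tick 2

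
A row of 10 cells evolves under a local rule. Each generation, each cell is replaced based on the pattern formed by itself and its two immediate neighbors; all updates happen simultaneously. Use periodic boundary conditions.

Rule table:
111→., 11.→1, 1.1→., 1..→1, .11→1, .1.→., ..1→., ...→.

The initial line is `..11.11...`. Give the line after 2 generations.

..11.111..
..11.1.11.

..11.1.11.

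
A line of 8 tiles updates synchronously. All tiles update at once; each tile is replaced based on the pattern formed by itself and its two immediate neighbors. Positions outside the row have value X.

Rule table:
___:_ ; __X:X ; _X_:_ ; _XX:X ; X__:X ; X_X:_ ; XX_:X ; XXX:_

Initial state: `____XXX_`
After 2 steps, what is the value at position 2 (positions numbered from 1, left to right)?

X

X__XX_X_
XXXXX___
position 2 holds X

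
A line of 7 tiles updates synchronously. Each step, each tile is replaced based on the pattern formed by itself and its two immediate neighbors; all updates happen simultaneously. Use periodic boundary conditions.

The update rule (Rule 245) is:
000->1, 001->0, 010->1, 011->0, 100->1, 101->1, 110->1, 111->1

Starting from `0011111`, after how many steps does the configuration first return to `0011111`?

7

1001111
1100111
1110011
1111001
1111100
0111110
0011111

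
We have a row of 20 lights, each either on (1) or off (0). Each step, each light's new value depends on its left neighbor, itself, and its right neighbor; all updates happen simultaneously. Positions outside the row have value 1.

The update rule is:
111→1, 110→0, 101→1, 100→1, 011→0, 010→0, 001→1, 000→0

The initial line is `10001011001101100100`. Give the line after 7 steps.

01010100110010011010

step 1: 01010100110010011011
step 2: 10101011001101100101
step 3: 01010100110010011010
step 4: 10101011001101100101  (repeats step 2; period 2)
step 7: 01010100110010011010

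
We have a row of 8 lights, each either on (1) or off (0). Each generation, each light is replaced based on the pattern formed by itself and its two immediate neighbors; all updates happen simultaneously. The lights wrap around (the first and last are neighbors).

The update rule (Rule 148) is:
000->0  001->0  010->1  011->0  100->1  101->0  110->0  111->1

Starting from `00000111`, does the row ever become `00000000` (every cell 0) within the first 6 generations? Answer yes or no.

generation 1: 10000010
generation 2: 11000010
generation 3: 00100010
generation 4: 00110011
generation 5: 10001000
generation 6: 11001100
generation 6 is 11001100, still not uniform 0

no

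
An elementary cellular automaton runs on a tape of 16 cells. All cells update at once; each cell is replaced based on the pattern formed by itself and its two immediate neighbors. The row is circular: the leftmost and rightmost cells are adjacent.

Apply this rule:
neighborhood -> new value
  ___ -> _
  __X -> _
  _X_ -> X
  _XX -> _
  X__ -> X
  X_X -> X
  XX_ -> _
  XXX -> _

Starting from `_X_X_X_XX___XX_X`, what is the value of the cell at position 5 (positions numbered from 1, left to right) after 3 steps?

XXXXXXX__X____XX
_______X_XX_____
_______XX__X____
position 5 holds _

_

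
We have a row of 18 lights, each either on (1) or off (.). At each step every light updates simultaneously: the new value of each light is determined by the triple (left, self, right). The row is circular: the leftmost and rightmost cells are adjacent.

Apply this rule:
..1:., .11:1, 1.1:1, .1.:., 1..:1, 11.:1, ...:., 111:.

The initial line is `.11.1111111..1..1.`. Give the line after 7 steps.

1.1.11..111..11..1

.1111.....11..1..1
11..11....111..1..
111.111...1.11..1.
1.111.11...1111..1
111.11111..1..11.1
..111...11..1.1111
1.1.11..111..11..1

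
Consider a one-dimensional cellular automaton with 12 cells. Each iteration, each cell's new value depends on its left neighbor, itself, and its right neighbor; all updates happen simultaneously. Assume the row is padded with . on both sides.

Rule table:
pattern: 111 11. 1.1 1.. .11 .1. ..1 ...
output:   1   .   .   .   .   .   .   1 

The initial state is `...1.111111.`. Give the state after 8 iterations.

11....1111..
...11..11..1
11..........
...111111111
11..1111111.
.....11111..
1111..111..1
.11....1....

.11....1....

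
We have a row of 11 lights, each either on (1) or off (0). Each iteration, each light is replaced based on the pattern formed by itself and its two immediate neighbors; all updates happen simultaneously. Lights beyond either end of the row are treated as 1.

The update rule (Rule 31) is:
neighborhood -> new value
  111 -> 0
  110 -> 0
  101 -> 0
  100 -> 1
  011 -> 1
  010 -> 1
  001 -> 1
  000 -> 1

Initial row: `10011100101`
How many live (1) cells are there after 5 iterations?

iteration 1: 01110011101
iteration 2: 01001110001
iteration 3: 01111001111
iteration 4: 01000111000
iteration 5: 01111100111
count of 1: 8

8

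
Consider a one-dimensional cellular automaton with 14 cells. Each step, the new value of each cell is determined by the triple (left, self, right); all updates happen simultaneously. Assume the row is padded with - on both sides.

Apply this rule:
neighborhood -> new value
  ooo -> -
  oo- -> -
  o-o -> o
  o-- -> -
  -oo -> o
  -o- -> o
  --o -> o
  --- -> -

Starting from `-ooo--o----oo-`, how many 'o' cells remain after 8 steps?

3

oo---oo---oo--
o---oo---oo---
o--oo---oo----
o-oo---oo-----
ooo---oo------
o----oo-------
o---oo--------
o--oo---------
count of o: 3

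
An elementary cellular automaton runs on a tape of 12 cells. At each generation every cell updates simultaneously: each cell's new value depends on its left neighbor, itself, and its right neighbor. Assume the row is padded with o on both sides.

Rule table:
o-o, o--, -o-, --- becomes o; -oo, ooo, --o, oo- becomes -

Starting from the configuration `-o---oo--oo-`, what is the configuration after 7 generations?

o---o---o--o

generation 1: oooo---o---o
generation 2: ----oo-ooo--
generation 3: ooo---o---o-
generation 4: ---oo-ooo-oo
generation 5: oo---o---o--
generation 6: --oo-ooo-oo-
generation 7: o---o---o--o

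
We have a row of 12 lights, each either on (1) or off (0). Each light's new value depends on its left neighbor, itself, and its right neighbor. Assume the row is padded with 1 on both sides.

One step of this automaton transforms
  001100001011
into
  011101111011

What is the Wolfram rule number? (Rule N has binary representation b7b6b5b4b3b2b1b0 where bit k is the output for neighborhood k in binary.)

position 11: 111 → 1  (bit 7 = 1)
position 3: 110 → 1  (bit 6 = 1)
position 9: 101 → 0  (bit 5 = 0)
position 0: 100 → 0  (bit 4 = 0)
position 2: 011 → 1  (bit 3 = 1)
position 8: 010 → 1  (bit 2 = 1)
position 1: 001 → 1  (bit 1 = 1)
position 5: 000 → 1  (bit 0 = 1)
bits b7..b0 = 11001111 = 207

207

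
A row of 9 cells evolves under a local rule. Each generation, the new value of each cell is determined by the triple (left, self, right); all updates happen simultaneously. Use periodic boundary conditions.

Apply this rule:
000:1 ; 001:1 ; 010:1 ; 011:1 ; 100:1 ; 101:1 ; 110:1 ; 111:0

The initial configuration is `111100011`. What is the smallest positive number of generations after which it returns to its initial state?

2

000111110
111100011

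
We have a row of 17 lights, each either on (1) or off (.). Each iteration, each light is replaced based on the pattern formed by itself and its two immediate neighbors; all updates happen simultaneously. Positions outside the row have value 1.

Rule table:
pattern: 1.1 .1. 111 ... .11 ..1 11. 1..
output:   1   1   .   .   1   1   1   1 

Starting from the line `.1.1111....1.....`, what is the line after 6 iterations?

1111..11..111...1
...11111111.11.11
1.11......111111.
11111....11....11
....11..1111..11.
1..111111..111111

1..111111..111111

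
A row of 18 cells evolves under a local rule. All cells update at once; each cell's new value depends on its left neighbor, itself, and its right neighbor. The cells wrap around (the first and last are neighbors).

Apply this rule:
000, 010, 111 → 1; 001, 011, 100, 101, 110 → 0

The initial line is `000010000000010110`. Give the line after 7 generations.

111010111111010000
010010011110010110
010010001100010000
010010100001010111
010010101101010010
010010100001010010
010010101101010010

010010101101010010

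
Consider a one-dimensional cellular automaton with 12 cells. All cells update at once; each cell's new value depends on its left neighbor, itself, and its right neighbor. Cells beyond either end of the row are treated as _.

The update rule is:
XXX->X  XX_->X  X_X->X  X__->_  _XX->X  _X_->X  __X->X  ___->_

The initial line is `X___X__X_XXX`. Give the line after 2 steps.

X_XXXXXXXXXX

step 1: X__XX_XXXXXX
step 2: X_XXXXXXXXXX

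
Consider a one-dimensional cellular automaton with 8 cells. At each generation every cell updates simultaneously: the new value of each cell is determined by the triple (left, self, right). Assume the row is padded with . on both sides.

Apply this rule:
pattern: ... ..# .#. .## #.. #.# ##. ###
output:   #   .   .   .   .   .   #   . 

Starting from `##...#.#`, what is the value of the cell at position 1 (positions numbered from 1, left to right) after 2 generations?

.

.#.#....
.....###
position 1 holds .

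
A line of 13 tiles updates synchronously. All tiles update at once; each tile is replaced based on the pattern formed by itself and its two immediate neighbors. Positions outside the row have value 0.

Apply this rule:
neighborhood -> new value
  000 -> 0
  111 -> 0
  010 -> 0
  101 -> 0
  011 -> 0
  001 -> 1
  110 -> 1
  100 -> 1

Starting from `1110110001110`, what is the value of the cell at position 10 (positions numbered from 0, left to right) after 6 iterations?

iteration 1: 0010011010011
iteration 2: 0101101001101
iteration 3: 1000100110100
iteration 4: 0101011010010
iteration 5: 1000001001101
iteration 6: 0100010110100
position 10 holds 1

1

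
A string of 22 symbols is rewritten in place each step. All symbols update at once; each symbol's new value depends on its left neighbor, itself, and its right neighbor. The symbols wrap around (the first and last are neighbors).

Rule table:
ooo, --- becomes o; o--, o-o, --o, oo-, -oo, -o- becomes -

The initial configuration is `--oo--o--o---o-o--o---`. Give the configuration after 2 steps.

--oooooooo---oooooo--o

o----------o--------oo
--oooooooo---oooooo--o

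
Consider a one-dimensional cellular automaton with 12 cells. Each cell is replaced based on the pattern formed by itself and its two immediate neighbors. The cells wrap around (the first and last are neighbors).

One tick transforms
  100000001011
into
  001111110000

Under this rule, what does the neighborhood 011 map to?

At position 10 the neighborhood is 011; the next row has 0 there.

0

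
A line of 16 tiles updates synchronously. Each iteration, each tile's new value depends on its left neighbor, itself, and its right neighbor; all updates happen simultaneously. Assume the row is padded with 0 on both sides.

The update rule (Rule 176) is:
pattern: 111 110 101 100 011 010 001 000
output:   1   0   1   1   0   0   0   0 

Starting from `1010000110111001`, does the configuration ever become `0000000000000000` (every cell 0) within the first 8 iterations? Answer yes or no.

0101000001010100
0010100000101010
0001010000010101
0000101000001010
0000010100000101
0000001010000010
0000000101000001
0000000010100000
iteration 8 is 0000000010100000, still not uniform 0

no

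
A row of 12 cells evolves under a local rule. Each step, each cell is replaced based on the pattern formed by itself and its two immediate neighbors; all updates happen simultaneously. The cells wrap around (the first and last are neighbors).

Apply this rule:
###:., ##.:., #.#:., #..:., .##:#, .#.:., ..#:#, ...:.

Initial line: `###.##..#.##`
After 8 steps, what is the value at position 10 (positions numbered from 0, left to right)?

step 1: ....#..#..#.
step 2: ...#..#..#..
step 3: ..#..#..#...
step 4: .#..#..#....
step 5: #..#..#.....
step 6: ..#..#.....#
step 7: .#..#.....#.
step 8: #..#.....#..
position 10 holds .

.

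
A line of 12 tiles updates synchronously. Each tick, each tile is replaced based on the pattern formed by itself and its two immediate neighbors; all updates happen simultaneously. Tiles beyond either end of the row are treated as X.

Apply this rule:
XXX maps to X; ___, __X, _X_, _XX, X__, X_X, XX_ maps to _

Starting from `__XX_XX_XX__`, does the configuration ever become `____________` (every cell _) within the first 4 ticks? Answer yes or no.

yes

____________
all cells are _ at tick 1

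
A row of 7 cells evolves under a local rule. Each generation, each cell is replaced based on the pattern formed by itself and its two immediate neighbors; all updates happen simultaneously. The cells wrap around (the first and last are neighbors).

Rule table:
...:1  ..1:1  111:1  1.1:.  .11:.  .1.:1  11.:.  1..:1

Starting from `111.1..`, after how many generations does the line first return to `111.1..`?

generation 1: .1..111
generation 2: .111.1.
generation 3: 1.1..11
generation 4: ..111.1
generation 5: 11.1..1
generation 6: 1..111.
generation 7: 111.1..

7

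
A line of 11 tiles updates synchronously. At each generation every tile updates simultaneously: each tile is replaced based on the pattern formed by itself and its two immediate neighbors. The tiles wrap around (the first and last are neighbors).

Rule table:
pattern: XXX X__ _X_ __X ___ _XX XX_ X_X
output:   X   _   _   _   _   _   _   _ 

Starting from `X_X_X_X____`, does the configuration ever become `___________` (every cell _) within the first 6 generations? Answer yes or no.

yes

___________
all cells are _ at generation 1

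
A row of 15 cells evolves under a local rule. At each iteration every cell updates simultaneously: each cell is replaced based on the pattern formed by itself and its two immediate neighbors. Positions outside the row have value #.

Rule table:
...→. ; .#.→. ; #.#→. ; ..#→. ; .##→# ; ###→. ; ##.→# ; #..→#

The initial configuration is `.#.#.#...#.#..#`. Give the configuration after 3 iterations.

iteration 1: ......#.....#.#
iteration 2: #......#......#
iteration 3: ##......#.....#

##......#.....#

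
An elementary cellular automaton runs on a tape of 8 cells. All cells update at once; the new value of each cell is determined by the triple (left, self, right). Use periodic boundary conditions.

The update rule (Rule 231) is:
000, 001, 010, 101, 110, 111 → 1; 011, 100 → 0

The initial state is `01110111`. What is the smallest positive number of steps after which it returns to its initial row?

4

10111011
11011101
11101110
01110111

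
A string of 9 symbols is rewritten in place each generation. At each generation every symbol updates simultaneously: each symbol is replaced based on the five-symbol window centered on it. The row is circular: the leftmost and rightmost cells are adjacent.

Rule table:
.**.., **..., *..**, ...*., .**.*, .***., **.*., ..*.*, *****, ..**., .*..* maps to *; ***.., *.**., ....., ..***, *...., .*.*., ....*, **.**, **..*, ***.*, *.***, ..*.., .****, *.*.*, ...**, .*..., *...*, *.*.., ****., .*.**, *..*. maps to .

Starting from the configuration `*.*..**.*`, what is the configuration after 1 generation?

**.****..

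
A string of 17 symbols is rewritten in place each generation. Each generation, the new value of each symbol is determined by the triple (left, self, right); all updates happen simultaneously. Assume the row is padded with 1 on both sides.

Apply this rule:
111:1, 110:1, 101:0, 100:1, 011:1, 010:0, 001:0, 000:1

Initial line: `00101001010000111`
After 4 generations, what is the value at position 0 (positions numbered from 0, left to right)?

10000100001110111
11110011101110111
11111011101110111
11111011101110111
position 0 holds 1

1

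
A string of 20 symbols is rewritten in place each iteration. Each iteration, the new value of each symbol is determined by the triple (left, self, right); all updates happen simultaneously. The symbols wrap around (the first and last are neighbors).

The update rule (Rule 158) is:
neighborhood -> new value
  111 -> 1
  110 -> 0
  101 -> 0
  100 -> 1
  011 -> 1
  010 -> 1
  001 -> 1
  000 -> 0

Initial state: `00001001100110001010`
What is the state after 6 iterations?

00011111011101011011
10111110011001010010
10111101110111011110
10111001100110011100
10110111011101111011
00100110011001110011

00100110011001110011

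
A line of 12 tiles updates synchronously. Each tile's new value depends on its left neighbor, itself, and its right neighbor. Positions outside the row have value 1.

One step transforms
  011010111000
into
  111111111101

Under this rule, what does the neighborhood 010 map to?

At position 4 the neighborhood is 010; the next row has 1 there.

1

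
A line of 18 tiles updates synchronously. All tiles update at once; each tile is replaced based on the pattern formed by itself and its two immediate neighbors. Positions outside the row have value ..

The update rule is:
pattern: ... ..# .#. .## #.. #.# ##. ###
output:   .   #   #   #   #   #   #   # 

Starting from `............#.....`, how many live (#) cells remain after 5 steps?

11

step 1: ...........###....
step 2: ..........#####...
step 3: .........#######..
step 4: ........#########.
step 5: .......###########
count of #: 11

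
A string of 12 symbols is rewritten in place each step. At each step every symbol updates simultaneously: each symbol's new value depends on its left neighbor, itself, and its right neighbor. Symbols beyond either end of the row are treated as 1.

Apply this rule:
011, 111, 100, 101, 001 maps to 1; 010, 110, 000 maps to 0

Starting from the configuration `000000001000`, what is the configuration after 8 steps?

step 1: 100000010101
step 2: 010000101011
step 3: 101001010111
step 4: 010110101111
step 5: 101101011111
step 6: 011010111111
step 7: 110101111111
step 8: 101011111111

101011111111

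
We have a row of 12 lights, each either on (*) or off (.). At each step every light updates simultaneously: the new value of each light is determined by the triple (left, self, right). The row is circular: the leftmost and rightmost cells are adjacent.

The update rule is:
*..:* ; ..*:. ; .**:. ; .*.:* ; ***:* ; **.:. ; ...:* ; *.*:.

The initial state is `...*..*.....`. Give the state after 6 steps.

.*.**...**..

step 1: **.**.******
step 2: *......*****
step 3: .*****..****
step 4: ..***.*..**.
step 5: *..*..**...*
step 6: .*.**...**..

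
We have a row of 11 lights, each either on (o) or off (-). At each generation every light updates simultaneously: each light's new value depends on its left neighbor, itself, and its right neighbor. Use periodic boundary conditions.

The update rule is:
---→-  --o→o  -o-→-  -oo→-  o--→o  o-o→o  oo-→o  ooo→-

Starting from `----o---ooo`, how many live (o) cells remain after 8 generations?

7

o--o-o-o--o
ooo-o-o-oo-
--oo-o-o-oo
oo-oo-o-o-o
-oo-oo-o-o-
o-oo-oo-o-o
oo-oo-oo-o-
-oo-oo-oo-o
count of o: 7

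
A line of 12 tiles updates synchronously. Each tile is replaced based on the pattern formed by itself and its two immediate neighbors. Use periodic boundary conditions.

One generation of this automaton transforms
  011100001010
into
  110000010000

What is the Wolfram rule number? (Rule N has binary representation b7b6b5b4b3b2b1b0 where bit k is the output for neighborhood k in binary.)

10

position 2: 111 → 0  (bit 7 = 0)
position 3: 110 → 0  (bit 6 = 0)
position 9: 101 → 0  (bit 5 = 0)
position 4: 100 → 0  (bit 4 = 0)
position 1: 011 → 1  (bit 3 = 1)
position 8: 010 → 0  (bit 2 = 0)
position 0: 001 → 1  (bit 1 = 1)
position 5: 000 → 0  (bit 0 = 0)
bits b7..b0 = 00001010 = 10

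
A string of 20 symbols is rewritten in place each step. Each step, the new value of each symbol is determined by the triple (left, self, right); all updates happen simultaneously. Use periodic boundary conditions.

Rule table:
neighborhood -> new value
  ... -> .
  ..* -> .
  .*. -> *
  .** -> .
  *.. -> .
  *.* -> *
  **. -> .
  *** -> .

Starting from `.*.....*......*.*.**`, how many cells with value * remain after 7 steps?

**.....*......****..
.......*............
.......*............  (fixed point — unchanged through step 7)
count of *: 1

1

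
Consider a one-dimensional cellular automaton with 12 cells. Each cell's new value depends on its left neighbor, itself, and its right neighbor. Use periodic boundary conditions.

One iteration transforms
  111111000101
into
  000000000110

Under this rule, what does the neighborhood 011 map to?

At position 11 the neighborhood is 011; the next row has 0 there.

0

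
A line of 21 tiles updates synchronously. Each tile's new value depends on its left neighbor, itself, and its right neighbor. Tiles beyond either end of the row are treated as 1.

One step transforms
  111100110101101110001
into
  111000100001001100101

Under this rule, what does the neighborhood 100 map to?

0

At position 4 the neighborhood is 100; the next row has 0 there.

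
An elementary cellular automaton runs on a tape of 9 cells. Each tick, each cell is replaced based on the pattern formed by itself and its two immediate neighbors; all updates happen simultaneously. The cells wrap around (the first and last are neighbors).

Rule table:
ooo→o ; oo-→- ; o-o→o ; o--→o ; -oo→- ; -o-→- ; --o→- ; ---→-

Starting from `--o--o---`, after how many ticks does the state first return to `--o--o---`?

tick 1: ---o--o--
tick 2: ----o--o-
tick 3: -----o--o
tick 4: o-----o--
tick 5: -o-----o-
tick 6: --o-----o
tick 7: o--o-----
tick 8: -o--o----
tick 9: --o--o---

9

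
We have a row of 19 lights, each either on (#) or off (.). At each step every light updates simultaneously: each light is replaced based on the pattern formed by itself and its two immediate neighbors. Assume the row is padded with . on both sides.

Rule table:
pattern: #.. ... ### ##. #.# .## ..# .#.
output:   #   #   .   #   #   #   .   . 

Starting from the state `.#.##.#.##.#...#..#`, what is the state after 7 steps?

..####.####.##..#..
#.#..###..#####..##
.#.#.#.##.#...##.##
..#.#.####.##.#####
#..#.##..######...#
.#..####.#....###..
..#.#..##.###.#.###

..#.#..##.###.#.###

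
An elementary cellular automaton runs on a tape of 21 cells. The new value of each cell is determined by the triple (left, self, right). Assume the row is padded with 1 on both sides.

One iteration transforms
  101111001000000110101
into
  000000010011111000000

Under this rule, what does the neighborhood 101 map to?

At position 1 the neighborhood is 101; the next row has 0 there.

0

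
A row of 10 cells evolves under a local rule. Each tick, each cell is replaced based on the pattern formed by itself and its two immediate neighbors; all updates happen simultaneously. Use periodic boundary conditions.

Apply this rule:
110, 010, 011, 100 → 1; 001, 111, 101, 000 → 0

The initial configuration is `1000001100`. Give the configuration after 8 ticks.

1100001110
1110001010
1011001010
1011101010
1010101010
1010101010  (fixed point — unchanged through tick 8)

1010101010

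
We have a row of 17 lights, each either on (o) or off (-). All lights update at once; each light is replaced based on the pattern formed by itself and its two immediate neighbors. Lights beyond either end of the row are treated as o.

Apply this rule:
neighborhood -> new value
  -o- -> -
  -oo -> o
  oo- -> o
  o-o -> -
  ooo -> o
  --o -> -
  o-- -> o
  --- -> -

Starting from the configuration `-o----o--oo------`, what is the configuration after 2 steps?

--o----o-ooo-----
o--o-----oooo----

o--o-----oooo----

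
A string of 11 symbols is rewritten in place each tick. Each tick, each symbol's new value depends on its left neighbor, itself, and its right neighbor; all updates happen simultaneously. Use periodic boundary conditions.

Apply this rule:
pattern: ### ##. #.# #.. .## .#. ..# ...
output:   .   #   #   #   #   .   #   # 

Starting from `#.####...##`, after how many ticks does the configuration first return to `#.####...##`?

###..#####.
#.####...##

2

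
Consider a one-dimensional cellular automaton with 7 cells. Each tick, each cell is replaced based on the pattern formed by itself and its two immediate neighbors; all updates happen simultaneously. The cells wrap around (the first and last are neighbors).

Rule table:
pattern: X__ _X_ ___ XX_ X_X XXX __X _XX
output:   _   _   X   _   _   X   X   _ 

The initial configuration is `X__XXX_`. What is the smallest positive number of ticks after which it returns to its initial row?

3

tick 1: __X_X__
tick 2: XX____X
tick 3: X__XXX_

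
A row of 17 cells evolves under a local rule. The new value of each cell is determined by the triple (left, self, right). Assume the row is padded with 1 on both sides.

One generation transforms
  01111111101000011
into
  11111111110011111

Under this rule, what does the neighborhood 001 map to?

At position 14 the neighborhood is 001; the next row has 1 there.

1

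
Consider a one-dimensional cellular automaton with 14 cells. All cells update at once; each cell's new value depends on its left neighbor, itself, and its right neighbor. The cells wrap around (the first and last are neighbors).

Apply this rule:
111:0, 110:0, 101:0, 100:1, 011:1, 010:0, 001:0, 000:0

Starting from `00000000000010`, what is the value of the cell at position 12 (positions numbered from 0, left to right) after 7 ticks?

00000000000001
10000000000000
01000000000000
00100000000000
00010000000000
00001000000000
00000100000000
position 12 holds 0

0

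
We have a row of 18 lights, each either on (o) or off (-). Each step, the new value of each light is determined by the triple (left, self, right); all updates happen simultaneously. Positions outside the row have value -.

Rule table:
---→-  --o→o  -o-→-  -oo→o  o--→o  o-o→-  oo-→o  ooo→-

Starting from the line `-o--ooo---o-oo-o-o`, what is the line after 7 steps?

-oooo-o-----ooo--o

step 1: o-ooo-oo-o--oo----
step 2: --o-o-oo--ooooo---
step 3: -o----ooooo---oo--
step 4: o-o--oo---oo-oooo-
step 5: ---ooooo-ooo-o--oo
step 6: --oo---o-o-o--oooo
step 7: -oooo-o-----ooo--o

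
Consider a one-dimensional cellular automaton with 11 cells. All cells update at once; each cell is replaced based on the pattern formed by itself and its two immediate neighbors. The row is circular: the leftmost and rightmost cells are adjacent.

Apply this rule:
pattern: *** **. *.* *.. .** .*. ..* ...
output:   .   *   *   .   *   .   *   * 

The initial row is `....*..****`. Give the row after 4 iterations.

.***..**..*
**.*.***.*.
***.**.**.*
..*********

..*********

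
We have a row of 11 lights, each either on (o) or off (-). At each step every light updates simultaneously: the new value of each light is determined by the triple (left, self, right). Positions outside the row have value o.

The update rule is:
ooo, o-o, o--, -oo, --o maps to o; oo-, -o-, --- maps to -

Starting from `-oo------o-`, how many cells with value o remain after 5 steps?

8

step 1: oo-o----o-o
step 2: o-o-o--o-oo
step 3: -o-o-oo-ooo
step 4: o-o-oo-oooo
step 5: -o-oo-ooooo
count of o: 8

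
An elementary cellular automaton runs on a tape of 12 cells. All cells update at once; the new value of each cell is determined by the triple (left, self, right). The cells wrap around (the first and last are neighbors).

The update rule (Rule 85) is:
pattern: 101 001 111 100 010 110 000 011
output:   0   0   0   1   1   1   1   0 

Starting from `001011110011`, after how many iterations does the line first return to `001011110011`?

12

101000011001
101111001100
100001100110
111100110010
000110011010
110011001011
011001101000
001100101111
100110100001
110010111100
011010000110
001011110011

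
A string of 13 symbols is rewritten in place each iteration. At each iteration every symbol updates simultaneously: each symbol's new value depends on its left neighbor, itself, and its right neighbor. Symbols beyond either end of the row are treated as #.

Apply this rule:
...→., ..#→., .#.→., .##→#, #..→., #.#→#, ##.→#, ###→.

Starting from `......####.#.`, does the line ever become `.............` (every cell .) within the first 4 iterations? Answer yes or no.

yes

......#..##.#
.........####
.........#...
.............
all cells are . at iteration 4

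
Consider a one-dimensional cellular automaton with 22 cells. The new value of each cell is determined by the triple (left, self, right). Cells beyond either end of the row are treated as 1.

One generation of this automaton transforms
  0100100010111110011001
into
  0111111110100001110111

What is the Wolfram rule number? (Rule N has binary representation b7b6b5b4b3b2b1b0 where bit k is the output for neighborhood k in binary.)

position 11: 111 → 0  (bit 7 = 0)
position 14: 110 → 0  (bit 6 = 0)
position 0: 101 → 0  (bit 5 = 0)
position 2: 100 → 1  (bit 4 = 1)
position 10: 011 → 1  (bit 3 = 1)
position 1: 010 → 1  (bit 2 = 1)
position 3: 001 → 1  (bit 1 = 1)
position 6: 000 → 1  (bit 0 = 1)
bits b7..b0 = 00011111 = 31

31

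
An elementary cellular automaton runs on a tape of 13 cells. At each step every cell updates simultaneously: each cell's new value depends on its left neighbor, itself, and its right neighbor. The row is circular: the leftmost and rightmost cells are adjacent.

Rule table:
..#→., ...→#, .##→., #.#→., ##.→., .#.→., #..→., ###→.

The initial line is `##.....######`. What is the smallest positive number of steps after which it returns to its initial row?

...###.......
##.....######

2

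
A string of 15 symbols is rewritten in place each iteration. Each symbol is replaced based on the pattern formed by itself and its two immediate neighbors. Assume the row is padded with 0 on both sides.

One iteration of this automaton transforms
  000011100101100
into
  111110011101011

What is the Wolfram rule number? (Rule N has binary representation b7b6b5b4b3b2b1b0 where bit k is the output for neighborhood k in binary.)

position 5: 111 → 0  (bit 7 = 0)
position 6: 110 → 0  (bit 6 = 0)
position 10: 101 → 0  (bit 5 = 0)
position 7: 100 → 1  (bit 4 = 1)
position 4: 011 → 1  (bit 3 = 1)
position 9: 010 → 1  (bit 2 = 1)
position 3: 001 → 1  (bit 1 = 1)
position 0: 000 → 1  (bit 0 = 1)
bits b7..b0 = 00011111 = 31

31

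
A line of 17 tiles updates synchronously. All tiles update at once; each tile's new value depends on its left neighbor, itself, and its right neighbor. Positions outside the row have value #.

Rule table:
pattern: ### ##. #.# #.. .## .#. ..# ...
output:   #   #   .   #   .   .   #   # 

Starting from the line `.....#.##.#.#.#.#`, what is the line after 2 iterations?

#####...#........
########.########

########.########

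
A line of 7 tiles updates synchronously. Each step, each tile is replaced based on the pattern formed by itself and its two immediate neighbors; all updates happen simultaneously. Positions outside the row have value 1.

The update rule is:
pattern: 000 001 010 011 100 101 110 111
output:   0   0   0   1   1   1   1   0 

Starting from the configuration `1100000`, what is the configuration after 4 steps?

step 1: 0110000
step 2: 1111000
step 3: 0001100
step 4: 1001110

1001110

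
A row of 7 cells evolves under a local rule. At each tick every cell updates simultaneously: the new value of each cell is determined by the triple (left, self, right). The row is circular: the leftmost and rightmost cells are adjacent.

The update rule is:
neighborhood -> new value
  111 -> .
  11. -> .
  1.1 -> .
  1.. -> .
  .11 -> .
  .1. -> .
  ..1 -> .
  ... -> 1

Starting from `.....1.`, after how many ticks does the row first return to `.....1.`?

2

1111...
.....1.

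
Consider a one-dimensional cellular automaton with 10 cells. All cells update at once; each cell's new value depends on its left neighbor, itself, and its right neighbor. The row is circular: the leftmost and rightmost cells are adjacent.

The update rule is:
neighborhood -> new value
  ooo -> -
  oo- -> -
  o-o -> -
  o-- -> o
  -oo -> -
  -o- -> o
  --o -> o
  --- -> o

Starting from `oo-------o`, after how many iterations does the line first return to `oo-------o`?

--ooooooo-
oo-------o

2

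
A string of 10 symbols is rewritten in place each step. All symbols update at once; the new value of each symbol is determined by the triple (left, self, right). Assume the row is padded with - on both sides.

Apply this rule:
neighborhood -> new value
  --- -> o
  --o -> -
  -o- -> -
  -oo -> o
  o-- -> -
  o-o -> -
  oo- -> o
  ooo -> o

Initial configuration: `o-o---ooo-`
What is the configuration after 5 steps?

ooo-o-ooo-

----o-ooo-
ooo---ooo-
ooo-o-ooo-
ooo---ooo-  (repeats step 2; period 2)
step 5: ooo-o-ooo-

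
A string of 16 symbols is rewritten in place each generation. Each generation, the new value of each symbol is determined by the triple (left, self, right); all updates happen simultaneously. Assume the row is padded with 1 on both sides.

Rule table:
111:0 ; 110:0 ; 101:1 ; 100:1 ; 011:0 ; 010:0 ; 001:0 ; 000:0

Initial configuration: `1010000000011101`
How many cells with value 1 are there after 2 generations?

0101000000000010
1010100000000001
count of 1: 4

4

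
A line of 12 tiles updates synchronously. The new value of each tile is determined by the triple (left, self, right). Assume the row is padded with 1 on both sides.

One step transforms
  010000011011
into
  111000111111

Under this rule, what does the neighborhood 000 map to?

At position 3 the neighborhood is 000; the next row has 0 there.

0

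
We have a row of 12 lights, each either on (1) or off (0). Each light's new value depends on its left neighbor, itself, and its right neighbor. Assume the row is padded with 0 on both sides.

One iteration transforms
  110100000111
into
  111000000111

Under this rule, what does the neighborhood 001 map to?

At position 8 the neighborhood is 001; the next row has 0 there.

0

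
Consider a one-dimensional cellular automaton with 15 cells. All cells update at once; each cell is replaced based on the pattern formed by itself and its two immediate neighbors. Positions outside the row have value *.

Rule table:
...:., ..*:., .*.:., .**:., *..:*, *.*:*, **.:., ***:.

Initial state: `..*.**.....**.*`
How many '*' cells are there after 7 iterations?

6

*..*..*......*.
.*..*..*......*
*.*..*..*......
.*.*..*..*.....
*.*.*..*..*....
.*.*.*..*..*...
*.*.*.*..*..*..
count of *: 6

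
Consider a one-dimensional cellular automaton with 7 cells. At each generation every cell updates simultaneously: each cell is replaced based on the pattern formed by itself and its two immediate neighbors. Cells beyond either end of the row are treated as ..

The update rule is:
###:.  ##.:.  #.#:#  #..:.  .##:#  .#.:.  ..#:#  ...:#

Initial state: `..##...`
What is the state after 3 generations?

generation 1: ###..##
generation 2: #...##.
generation 3: ..###..

..###..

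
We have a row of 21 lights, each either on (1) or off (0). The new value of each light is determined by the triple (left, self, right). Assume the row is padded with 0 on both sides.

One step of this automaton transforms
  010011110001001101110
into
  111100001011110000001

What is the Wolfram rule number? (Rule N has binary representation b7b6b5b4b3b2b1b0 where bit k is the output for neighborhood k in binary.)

22

position 5: 111 → 0  (bit 7 = 0)
position 7: 110 → 0  (bit 6 = 0)
position 16: 101 → 0  (bit 5 = 0)
position 2: 100 → 1  (bit 4 = 1)
position 4: 011 → 0  (bit 3 = 0)
position 1: 010 → 1  (bit 2 = 1)
position 0: 001 → 1  (bit 1 = 1)
position 9: 000 → 0  (bit 0 = 0)
bits b7..b0 = 00010110 = 22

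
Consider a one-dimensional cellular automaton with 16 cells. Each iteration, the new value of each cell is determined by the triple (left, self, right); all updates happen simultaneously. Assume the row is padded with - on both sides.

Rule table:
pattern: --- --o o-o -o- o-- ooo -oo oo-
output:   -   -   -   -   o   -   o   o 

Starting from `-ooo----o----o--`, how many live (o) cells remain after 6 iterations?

4

-o-oo----o----o-
---ooo----o----o
---o-oo----o----
-----ooo----o---
-----o-oo----o--
-------ooo----o-
count of o: 4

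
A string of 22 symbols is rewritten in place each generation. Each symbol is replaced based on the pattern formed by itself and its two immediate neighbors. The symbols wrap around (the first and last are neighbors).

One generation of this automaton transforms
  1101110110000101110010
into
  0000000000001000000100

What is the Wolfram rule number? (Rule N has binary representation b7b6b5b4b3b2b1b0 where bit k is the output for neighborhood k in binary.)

position 4: 111 → 0  (bit 7 = 0)
position 1: 110 → 0  (bit 6 = 0)
position 2: 101 → 0  (bit 5 = 0)
position 9: 100 → 0  (bit 4 = 0)
position 0: 011 → 0  (bit 3 = 0)
position 13: 010 → 0  (bit 2 = 0)
position 12: 001 → 1  (bit 1 = 1)
position 10: 000 → 0  (bit 0 = 0)
bits b7..b0 = 00000010 = 2

2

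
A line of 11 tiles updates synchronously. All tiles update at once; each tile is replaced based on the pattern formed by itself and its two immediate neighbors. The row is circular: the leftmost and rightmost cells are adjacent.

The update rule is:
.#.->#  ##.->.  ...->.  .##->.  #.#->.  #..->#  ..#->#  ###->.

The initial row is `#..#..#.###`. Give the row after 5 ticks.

.######....
#......#...
##....###.#
..#..#.....
.######....

.######....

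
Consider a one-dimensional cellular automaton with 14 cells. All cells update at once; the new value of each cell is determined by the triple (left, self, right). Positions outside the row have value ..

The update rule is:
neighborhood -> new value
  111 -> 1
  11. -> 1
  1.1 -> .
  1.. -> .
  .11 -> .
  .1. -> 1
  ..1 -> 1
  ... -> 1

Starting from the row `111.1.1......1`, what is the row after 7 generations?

1.1.1.1.1.1.11

generation 1: .11.1.1.111111
generation 2: 1.1.1.1..11111
generation 3: 1.1.1.1.1.1111
generation 4: 1.1.1.1.1..111
generation 5: 1.1.1.1.1.1.11
generation 6: 1.1.1.1.1.1..1
generation 7: 1.1.1.1.1.1.11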